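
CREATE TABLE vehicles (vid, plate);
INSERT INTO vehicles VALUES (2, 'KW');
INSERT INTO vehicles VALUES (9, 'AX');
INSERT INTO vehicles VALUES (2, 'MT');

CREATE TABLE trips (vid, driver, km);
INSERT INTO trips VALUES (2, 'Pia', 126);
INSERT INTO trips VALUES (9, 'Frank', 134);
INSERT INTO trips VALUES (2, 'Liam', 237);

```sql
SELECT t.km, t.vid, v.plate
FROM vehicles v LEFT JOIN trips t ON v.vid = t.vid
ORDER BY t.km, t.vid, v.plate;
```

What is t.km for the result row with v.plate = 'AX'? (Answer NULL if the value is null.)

134

LEFT JOIN keeps every row from `vehicles`; unmatched rows get NULL for `trips`'s columns.
Matching on v.vid = t.vid.
- v (vid=2) pairs with 2 row(s) of t.
- v (vid=9) pairs with 1 row(s) of t.
- v (vid=2) pairs with 2 row(s) of t.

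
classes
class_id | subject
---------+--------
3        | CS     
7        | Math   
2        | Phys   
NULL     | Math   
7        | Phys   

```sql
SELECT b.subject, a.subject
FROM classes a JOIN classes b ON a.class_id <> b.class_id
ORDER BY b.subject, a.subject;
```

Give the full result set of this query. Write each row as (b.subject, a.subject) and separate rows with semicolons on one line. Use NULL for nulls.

INNER JOIN keeps only pairs where the ON condition holds.
Matching on a.class_id <> b.class_id. A NULL in a compared column never satisfies the condition.
- class_id=3: 3 matching b row(s), so 3 row(s) emitted.
- class_id=7: 2 matching b row(s), so 2 row(s) emitted.
- class_id=2: 3 matching b row(s), so 3 row(s) emitted.
- class_id=NULL: no matching b row, dropped.
- class_id=7: 2 matching b row(s), so 2 row(s) emitted.
After projecting and ordering:
b.subject | a.subject
CS | Math
CS | Phys
CS | Phys
Math | CS
Math | Phys
Phys | CS
Phys | CS
Phys | Math
Phys | Phys
Phys | Phys

(CS, Math); (CS, Phys); (CS, Phys); (Math, CS); (Math, Phys); (Phys, CS); (Phys, CS); (Phys, Math); (Phys, Phys); (Phys, Phys)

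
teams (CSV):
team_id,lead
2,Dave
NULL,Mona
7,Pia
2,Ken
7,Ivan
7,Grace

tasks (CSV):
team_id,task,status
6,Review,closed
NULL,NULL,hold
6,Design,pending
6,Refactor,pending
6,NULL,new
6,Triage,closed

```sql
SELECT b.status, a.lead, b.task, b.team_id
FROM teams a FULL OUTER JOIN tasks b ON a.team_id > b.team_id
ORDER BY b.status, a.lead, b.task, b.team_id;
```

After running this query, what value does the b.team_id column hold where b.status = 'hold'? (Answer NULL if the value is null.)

NULL

FULL OUTER JOIN keeps every row from both sides; unmatched rows get NULL for the other side's columns.
Matching on a.team_id > b.team_id. A NULL in a compared column never satisfies the condition.
Matched pairs: 15; unmatched a rows kept: 3; unmatched b rows kept: 1.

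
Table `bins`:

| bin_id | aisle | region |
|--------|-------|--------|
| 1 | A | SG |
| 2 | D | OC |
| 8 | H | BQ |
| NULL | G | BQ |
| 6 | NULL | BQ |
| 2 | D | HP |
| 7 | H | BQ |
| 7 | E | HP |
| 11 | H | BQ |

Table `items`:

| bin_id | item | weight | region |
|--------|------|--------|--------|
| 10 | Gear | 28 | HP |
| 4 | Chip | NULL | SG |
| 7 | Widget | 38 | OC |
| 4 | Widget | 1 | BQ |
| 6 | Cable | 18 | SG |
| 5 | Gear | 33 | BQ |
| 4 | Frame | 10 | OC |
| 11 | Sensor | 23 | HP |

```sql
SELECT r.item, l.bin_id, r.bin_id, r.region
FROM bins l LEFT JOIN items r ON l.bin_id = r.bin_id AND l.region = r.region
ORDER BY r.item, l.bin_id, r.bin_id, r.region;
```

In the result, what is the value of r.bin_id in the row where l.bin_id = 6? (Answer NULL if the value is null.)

NULL

LEFT JOIN keeps every row from `bins`; unmatched rows get NULL for `items`'s columns.
Matching on l.bin_id = r.bin_id AND l.region = r.region. A NULL in a compared column never satisfies the condition.
- l row (bin_id=1, region=SG): no match → kept, r columns NULL.
- l row (bin_id=2, region=OC): no match → kept, r columns NULL.
- l row (bin_id=8, region=BQ): no match → kept, r columns NULL.
- l row (bin_id=NULL, region=BQ): no match → kept, r columns NULL.
- l row (bin_id=6, region=BQ): no match → kept, r columns NULL.
- l row (bin_id=2, region=HP): no match → kept, r columns NULL.
- l row (bin_id=7, region=BQ): no match → kept, r columns NULL.
- l row (bin_id=7, region=HP): no match → kept, r columns NULL.
- l row (bin_id=11, region=BQ): no match → kept, r columns NULL.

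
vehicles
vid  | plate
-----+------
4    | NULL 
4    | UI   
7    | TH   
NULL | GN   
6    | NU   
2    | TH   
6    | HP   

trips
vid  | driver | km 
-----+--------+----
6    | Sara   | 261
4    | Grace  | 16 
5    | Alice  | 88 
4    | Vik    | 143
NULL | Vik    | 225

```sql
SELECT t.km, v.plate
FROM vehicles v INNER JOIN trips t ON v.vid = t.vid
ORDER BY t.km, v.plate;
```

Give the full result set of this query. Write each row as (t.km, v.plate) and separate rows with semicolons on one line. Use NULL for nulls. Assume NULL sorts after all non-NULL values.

(16, UI); (16, NULL); (143, UI); (143, NULL); (261, HP); (261, NU)

INNER JOIN keeps only pairs where the ON condition holds.
Matching on v.vid = t.vid. A NULL in a compared column never satisfies the condition.
- v[0] vid=4 → 2 match(es) in t → 2 row(s).
- v[1] vid=4 → 2 match(es) in t → 2 row(s).
- v[2] vid=7 → no match; dropped.
- v[3] vid=NULL → no match; dropped.
- v[4] vid=6 → 1 match(es) in t → 1 row(s).
- v[5] vid=2 → no match; dropped.
- v[6] vid=6 → 1 match(es) in t → 1 row(s).
After projecting and ordering:
t.km | v.plate
16 | UI
16 | NULL
143 | UI
143 | NULL
261 | HP
261 | NU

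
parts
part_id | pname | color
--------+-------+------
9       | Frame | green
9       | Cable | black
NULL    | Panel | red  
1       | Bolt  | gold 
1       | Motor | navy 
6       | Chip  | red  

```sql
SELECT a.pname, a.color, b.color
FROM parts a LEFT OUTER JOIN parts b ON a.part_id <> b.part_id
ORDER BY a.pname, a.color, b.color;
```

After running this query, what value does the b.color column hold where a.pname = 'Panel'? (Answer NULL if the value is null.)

LEFT JOIN keeps every row from `parts a`; unmatched rows get NULL for `parts b`'s columns.
Matching on a.part_id <> b.part_id. A NULL in a compared column never satisfies the condition.
Matched pairs: 16; unmatched a rows kept: 1.

NULL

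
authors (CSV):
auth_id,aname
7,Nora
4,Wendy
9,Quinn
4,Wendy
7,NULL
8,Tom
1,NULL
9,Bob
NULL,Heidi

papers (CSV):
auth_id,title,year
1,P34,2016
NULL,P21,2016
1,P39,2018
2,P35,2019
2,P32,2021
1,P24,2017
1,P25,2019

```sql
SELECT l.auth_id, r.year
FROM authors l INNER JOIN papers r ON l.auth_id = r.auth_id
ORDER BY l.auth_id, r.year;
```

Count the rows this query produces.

4

INNER JOIN keeps only pairs where the ON condition holds.
Matching on l.auth_id = r.auth_id. A NULL in a compared column never satisfies the condition.
- auth_id=7: no matching r row, dropped.
- auth_id=4: no matching r row, dropped.
- auth_id=9: no matching r row, dropped.
- auth_id=4: no matching r row, dropped.
- auth_id=7: no matching r row, dropped.
- auth_id=8: no matching r row, dropped.
- auth_id=1: 4 matching r row(s), so 4 row(s) emitted.
- auth_id=9: no matching r row, dropped.
- auth_id=NULL: no matching r row, dropped.
Total: 4 rows.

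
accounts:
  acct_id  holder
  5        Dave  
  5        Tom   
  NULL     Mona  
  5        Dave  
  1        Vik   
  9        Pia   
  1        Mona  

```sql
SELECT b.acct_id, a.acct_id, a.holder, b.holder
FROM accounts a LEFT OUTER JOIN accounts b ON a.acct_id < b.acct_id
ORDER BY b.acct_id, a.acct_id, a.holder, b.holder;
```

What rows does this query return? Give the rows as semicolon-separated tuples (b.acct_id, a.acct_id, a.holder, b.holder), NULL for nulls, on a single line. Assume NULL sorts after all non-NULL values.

(5, 1, Mona, Dave); (5, 1, Mona, Dave); (5, 1, Mona, Tom); (5, 1, Vik, Dave); (5, 1, Vik, Dave); (5, 1, Vik, Tom); (9, 1, Mona, Pia); (9, 1, Vik, Pia); (9, 5, Dave, Pia); (9, 5, Dave, Pia); (9, 5, Tom, Pia); (NULL, 9, Pia, NULL); (NULL, NULL, Mona, NULL)

LEFT JOIN keeps every row from `accounts a`; unmatched rows get NULL for `accounts b`'s columns.
Matching on a.acct_id < b.acct_id. A NULL in a compared column never satisfies the condition.
- acct_id=5: 1 matching b row(s), so 1 row(s) emitted.
- acct_id=5: 1 matching b row(s), so 1 row(s) emitted.
- acct_id=NULL: no b row matches, row kept with b columns NULL.
- acct_id=5: 1 matching b row(s), so 1 row(s) emitted.
- acct_id=1: 4 matching b row(s), so 4 row(s) emitted.
- acct_id=9: no b row matches, row kept with b columns NULL.
- acct_id=1: 4 matching b row(s), so 4 row(s) emitted.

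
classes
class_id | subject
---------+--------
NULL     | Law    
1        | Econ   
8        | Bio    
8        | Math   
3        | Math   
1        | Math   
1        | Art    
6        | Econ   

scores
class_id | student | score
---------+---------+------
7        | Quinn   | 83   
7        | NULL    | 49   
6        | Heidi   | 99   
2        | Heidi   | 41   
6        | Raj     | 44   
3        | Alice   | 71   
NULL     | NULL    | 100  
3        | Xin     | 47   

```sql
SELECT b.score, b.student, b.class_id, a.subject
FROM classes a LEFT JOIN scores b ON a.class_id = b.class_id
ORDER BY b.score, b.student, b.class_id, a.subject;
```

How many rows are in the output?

LEFT JOIN keeps every row from `classes`; unmatched rows get NULL for `scores`'s columns.
Matching on a.class_id = b.class_id. A NULL in a compared column never satisfies the condition.
- a (class_id=NULL) has no partner → padded with NULL.
- a (class_id=1) has no partner → padded with NULL.
- a (class_id=8) has no partner → padded with NULL.
- a (class_id=8) has no partner → padded with NULL.
- a (class_id=3) pairs with 2 row(s) of b.
- a (class_id=1) has no partner → padded with NULL.
- a (class_id=1) has no partner → padded with NULL.
- a (class_id=6) pairs with 2 row(s) of b.
Total: 4 matched + 6 padded = 10 rows.

10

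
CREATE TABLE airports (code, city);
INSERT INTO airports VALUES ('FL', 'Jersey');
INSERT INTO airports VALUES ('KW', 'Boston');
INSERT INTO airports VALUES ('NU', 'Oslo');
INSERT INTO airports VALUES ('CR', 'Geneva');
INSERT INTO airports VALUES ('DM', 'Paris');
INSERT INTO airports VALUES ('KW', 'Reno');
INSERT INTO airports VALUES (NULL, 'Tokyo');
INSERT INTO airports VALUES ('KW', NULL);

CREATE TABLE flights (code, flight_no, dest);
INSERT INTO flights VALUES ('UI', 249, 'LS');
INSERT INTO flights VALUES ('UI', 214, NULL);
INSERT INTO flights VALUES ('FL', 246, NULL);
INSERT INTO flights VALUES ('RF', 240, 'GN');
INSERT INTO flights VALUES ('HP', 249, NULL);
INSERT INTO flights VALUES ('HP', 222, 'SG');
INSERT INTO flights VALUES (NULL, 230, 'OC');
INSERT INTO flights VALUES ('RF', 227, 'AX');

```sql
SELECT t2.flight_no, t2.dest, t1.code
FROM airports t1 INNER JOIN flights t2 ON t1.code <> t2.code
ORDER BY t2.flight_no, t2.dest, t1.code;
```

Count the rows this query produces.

48

INNER JOIN keeps only pairs where the ON condition holds.
Matching on t1.code <> t2.code. A NULL in a compared column never satisfies the condition.
Matched pairs: 48.
Total: 48 rows.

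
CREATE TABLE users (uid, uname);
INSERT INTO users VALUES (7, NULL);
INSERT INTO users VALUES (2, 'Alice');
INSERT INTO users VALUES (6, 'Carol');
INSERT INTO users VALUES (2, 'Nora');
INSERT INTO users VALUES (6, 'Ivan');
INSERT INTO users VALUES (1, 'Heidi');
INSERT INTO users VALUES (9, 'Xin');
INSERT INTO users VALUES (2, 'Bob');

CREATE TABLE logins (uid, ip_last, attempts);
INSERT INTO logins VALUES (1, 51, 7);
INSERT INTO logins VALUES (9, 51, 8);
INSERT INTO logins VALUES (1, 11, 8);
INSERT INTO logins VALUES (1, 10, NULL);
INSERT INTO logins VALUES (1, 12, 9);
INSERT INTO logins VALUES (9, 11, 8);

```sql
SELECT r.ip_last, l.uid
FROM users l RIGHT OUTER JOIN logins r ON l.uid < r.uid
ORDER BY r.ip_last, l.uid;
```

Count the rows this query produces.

18

RIGHT JOIN keeps every row from `logins`; unmatched rows get NULL for `users`'s columns.
Matching on l.uid < r.uid.
- uid=7: 2 matching r row(s), so 2 row(s) emitted.
- uid=2: 2 matching r row(s), so 2 row(s) emitted.
- uid=6: 2 matching r row(s), so 2 row(s) emitted.
- uid=2: 2 matching r row(s), so 2 row(s) emitted.
- uid=6: 2 matching r row(s), so 2 row(s) emitted.
- uid=1: 2 matching r row(s), so 2 row(s) emitted.
- uid=9: no matching r row.
- uid=2: 2 matching r row(s), so 2 row(s) emitted.
- 4 row(s) from r found no l partner → padded with NULL.
Total: 14 matched + 4 padded = 18 rows.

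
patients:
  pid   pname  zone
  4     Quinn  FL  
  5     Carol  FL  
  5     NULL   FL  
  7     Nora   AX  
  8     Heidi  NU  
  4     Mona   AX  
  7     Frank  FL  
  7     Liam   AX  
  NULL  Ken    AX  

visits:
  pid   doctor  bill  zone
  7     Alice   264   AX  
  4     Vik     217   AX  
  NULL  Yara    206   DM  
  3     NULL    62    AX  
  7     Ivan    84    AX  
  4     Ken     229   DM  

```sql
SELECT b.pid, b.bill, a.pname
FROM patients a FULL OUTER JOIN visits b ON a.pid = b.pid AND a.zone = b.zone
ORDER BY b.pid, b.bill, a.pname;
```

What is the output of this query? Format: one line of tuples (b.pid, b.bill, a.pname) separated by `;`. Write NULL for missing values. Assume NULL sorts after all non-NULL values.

FULL OUTER JOIN keeps every row from both sides; unmatched rows get NULL for the other side's columns.
Matching on a.pid = b.pid AND a.zone = b.zone. A NULL in a compared column never satisfies the condition.
Matched pairs: 5; unmatched a rows kept: 6; unmatched b rows kept: 3.

(3, 62, NULL); (4, 217, Mona); (4, 229, NULL); (7, 84, Liam); (7, 84, Nora); (7, 264, Liam); (7, 264, Nora); (NULL, 206, NULL); (NULL, NULL, Carol); (NULL, NULL, Frank); (NULL, NULL, Heidi); (NULL, NULL, Ken); (NULL, NULL, Quinn); (NULL, NULL, NULL)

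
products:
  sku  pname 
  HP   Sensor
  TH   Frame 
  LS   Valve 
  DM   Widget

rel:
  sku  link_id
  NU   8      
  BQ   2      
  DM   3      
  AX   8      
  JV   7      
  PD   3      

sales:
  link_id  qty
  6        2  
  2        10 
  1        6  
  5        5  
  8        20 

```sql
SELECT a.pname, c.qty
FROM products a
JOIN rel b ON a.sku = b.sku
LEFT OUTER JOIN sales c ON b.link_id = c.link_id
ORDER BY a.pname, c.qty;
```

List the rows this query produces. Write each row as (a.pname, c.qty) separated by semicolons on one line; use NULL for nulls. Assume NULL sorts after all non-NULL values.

Evaluate left to right. First `products a INNER JOIN rel b` on sku: 1 row(s).
Then LEFT JOIN `sales c` on link_id: each of those 1 rows is kept; rows whose b.link_id has no match in c get NULL for c's columns.

(Widget, NULL)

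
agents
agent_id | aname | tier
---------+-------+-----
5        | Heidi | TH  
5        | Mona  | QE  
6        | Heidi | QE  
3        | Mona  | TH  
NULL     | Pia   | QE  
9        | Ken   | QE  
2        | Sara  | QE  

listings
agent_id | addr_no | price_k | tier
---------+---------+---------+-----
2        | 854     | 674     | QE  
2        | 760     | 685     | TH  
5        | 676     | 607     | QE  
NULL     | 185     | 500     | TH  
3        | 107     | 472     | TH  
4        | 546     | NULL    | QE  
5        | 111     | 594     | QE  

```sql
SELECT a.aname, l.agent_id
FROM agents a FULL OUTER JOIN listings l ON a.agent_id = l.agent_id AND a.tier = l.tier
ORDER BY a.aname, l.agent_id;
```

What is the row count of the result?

FULL OUTER JOIN keeps every row from both sides; unmatched rows get NULL for the other side's columns.
Matching on a.agent_id = l.agent_id AND a.tier = l.tier. A NULL in a compared column never satisfies the condition.
Matched pairs: 4; unmatched a rows kept: 4; unmatched l rows kept: 3.
Total: 4 matched + 7 padded = 11 rows.

11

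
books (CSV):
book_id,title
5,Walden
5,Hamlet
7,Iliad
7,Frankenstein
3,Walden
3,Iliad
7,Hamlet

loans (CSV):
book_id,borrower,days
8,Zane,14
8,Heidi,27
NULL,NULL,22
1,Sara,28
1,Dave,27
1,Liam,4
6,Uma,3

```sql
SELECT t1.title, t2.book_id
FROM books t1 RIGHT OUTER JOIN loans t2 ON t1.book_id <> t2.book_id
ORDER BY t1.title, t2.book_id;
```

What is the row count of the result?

43

RIGHT JOIN keeps every row from `loans`; unmatched rows get NULL for `books`'s columns.
Matching on t1.book_id <> t2.book_id. A NULL in a compared column never satisfies the condition.
Matched pairs: 42; unmatched t2 rows kept: 1.
Total: 42 matched + 1 padded = 43 rows.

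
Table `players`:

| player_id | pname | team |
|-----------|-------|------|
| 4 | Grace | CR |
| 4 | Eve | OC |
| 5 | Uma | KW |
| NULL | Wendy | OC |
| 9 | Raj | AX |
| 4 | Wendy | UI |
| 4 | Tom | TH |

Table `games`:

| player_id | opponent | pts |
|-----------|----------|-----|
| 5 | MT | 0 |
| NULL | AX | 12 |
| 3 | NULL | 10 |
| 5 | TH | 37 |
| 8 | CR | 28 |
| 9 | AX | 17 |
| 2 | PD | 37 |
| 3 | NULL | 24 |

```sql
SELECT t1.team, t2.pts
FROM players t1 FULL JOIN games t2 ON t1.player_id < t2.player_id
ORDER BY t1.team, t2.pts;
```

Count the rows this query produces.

24

FULL OUTER JOIN keeps every row from both sides; unmatched rows get NULL for the other side's columns.
Matching on t1.player_id < t2.player_id. A NULL in a compared column never satisfies the condition.
Matched pairs: 18; unmatched t1 rows kept: 2; unmatched t2 rows kept: 4.
Total: 18 matched + 6 padded = 24 rows.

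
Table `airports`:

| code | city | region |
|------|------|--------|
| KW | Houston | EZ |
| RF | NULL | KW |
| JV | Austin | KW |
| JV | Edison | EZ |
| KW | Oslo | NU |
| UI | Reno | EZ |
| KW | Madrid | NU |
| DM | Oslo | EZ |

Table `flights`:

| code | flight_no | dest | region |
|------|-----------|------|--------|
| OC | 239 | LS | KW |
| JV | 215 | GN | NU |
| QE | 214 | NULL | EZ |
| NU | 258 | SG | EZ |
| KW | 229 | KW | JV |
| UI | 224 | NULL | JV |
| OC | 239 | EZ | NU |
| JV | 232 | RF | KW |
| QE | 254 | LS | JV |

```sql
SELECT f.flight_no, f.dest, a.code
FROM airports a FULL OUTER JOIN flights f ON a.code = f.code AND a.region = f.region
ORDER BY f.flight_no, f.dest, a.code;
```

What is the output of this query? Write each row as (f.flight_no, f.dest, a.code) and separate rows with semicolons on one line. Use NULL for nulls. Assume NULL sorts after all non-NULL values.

FULL OUTER JOIN keeps every row from both sides; unmatched rows get NULL for the other side's columns.
Matching on a.code = f.code AND a.region = f.region.
- a[0] code=KW, region=EZ → no match; kept with NULLs on the f side.
- a[1] code=RF, region=KW → no match; kept with NULLs on the f side.
- a[2] code=JV, region=KW → 1 match(es) in f → 1 row(s).
- a[3] code=JV, region=EZ → no match; kept with NULLs on the f side.
- a[4] code=KW, region=NU → no match; kept with NULLs on the f side.
- a[5] code=UI, region=EZ → no match; kept with NULLs on the f side.
- a[6] code=KW, region=NU → no match; kept with NULLs on the f side.
- a[7] code=DM, region=EZ → no match; kept with NULLs on the f side.
- 8 f row(s) had no a match → kept, a columns NULL.

(214, NULL, NULL); (215, GN, NULL); (224, NULL, NULL); (229, KW, NULL); (232, RF, JV); (239, EZ, NULL); (239, LS, NULL); (254, LS, NULL); (258, SG, NULL); (NULL, NULL, DM); (NULL, NULL, JV); (NULL, NULL, KW); (NULL, NULL, KW); (NULL, NULL, KW); (NULL, NULL, RF); (NULL, NULL, UI)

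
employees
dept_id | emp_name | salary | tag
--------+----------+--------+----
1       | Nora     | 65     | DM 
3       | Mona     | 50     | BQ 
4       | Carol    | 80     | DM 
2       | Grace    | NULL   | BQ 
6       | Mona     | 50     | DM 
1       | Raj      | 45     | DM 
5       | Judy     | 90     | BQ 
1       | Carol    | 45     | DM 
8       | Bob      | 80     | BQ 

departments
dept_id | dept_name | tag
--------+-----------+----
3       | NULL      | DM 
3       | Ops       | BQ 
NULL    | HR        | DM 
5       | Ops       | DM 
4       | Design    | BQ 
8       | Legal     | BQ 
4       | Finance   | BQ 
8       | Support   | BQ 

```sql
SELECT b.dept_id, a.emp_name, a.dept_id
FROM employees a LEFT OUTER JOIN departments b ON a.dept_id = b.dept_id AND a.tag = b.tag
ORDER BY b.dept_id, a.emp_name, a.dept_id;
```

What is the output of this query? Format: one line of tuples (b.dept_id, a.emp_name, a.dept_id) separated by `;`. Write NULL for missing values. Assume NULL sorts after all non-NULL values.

LEFT JOIN keeps every row from `employees`; unmatched rows get NULL for `departments`'s columns.
Matching on a.dept_id = b.dept_id AND a.tag = b.tag. A NULL in a compared column never satisfies the condition.
- a row (dept_id=1, tag=DM): no match → kept, b columns NULL.
- a row (dept_id=3, tag=BQ): matches 1 b row(s) → 1 output row(s).
- a row (dept_id=4, tag=DM): no match → kept, b columns NULL.
- a row (dept_id=2, tag=BQ): no match → kept, b columns NULL.
- a row (dept_id=6, tag=DM): no match → kept, b columns NULL.
- a row (dept_id=1, tag=DM): no match → kept, b columns NULL.
- a row (dept_id=5, tag=BQ): no match → kept, b columns NULL.
- a row (dept_id=1, tag=DM): no match → kept, b columns NULL.
- a row (dept_id=8, tag=BQ): matches 2 b row(s) → 2 output row(s).
After projecting and ordering:
b.dept_id | a.emp_name | a.dept_id
3 | Mona | 3
8 | Bob | 8
8 | Bob | 8
NULL | Carol | 1
NULL | Carol | 4
NULL | Grace | 2
NULL | Judy | 5
NULL | Mona | 6
NULL | Nora | 1
NULL | Raj | 1

(3, Mona, 3); (8, Bob, 8); (8, Bob, 8); (NULL, Carol, 1); (NULL, Carol, 4); (NULL, Grace, 2); (NULL, Judy, 5); (NULL, Mona, 6); (NULL, Nora, 1); (NULL, Raj, 1)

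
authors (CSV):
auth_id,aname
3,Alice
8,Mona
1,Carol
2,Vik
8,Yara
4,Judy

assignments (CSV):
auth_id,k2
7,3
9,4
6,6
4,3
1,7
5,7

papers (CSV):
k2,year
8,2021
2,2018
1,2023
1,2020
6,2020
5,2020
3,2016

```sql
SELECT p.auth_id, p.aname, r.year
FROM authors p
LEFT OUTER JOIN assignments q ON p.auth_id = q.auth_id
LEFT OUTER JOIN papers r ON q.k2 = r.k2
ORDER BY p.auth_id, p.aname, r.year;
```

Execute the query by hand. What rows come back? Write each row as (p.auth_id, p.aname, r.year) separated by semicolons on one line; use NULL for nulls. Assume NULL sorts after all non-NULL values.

(1, Carol, NULL); (2, Vik, NULL); (3, Alice, NULL); (4, Judy, 2016); (8, Mona, NULL); (8, Yara, NULL)

Evaluate left to right. First `authors p LEFT JOIN assignments q` on auth_id: 6 row(s).
Then LEFT JOIN `papers r` on k2: each of those 6 rows is kept; rows whose q.k2 has no match in r get NULL for r's columns.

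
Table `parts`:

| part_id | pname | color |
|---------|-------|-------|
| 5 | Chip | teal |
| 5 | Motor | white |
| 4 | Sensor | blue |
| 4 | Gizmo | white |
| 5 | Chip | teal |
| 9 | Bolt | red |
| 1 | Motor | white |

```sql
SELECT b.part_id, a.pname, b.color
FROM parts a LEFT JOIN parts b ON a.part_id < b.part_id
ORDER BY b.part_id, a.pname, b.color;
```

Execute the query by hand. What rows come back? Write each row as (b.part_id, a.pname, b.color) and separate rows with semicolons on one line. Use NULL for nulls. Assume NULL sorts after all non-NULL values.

(4, Motor, blue); (4, Motor, white); (5, Gizmo, teal); (5, Gizmo, teal); (5, Gizmo, white); (5, Motor, teal); (5, Motor, teal); (5, Motor, white); (5, Sensor, teal); (5, Sensor, teal); (5, Sensor, white); (9, Chip, red); (9, Chip, red); (9, Gizmo, red); (9, Motor, red); (9, Motor, red); (9, Sensor, red); (NULL, Bolt, NULL)

LEFT JOIN keeps every row from `parts a`; unmatched rows get NULL for `parts b`'s columns.
Matching on a.part_id < b.part_id.
Matched pairs: 17; unmatched a rows kept: 1.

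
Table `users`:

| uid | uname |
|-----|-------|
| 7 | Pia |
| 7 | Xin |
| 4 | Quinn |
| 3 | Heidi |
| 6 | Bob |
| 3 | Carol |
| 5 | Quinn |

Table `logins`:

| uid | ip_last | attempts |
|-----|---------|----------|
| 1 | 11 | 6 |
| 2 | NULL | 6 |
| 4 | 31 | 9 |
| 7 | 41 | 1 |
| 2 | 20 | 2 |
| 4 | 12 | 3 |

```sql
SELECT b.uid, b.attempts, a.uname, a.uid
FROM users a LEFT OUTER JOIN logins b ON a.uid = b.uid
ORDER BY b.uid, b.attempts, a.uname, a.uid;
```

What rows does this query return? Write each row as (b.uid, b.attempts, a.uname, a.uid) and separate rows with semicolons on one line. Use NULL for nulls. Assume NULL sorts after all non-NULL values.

(4, 3, Quinn, 4); (4, 9, Quinn, 4); (7, 1, Pia, 7); (7, 1, Xin, 7); (NULL, NULL, Bob, 6); (NULL, NULL, Carol, 3); (NULL, NULL, Heidi, 3); (NULL, NULL, Quinn, 5)

LEFT JOIN keeps every row from `users`; unmatched rows get NULL for `logins`'s columns.
Matching on a.uid = b.uid.
Matched pairs: 4; unmatched a rows kept: 4.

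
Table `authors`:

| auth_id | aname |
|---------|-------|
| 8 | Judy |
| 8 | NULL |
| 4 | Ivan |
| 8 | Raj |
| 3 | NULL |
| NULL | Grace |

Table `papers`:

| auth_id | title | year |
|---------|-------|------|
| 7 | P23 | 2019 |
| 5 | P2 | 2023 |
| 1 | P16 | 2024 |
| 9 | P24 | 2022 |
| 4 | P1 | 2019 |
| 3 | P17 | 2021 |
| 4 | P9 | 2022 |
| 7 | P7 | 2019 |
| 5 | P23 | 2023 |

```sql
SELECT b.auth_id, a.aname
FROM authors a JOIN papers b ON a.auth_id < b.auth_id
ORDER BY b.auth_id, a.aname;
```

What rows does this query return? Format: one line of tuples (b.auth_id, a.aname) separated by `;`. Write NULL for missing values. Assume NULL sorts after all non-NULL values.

(4, NULL); (4, NULL); (5, Ivan); (5, Ivan); (5, NULL); (5, NULL); (7, Ivan); (7, Ivan); (7, NULL); (7, NULL); (9, Ivan); (9, Judy); (9, Raj); (9, NULL); (9, NULL)

INNER JOIN keeps only pairs where the ON condition holds.
Matching on a.auth_id < b.auth_id. A NULL in a compared column never satisfies the condition.
- a[0] auth_id=8 → 1 match(es) in b → 1 row(s).
- a[1] auth_id=8 → 1 match(es) in b → 1 row(s).
- a[2] auth_id=4 → 5 match(es) in b → 5 row(s).
- a[3] auth_id=8 → 1 match(es) in b → 1 row(s).
- a[4] auth_id=3 → 7 match(es) in b → 7 row(s).
- a[5] auth_id=NULL → no match; dropped.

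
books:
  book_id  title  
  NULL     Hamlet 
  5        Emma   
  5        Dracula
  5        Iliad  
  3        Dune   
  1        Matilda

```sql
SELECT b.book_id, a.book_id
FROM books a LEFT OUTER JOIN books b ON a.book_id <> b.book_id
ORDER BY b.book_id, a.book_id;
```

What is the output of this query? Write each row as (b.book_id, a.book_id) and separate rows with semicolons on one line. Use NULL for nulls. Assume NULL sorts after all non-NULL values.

(1, 3); (1, 5); (1, 5); (1, 5); (3, 1); (3, 5); (3, 5); (3, 5); (5, 1); (5, 1); (5, 1); (5, 3); (5, 3); (5, 3); (NULL, NULL)

LEFT JOIN keeps every row from `books a`; unmatched rows get NULL for `books b`'s columns.
Matching on a.book_id <> b.book_id. A NULL in a compared column never satisfies the condition.
- book_id=NULL: no b row matches, row kept with b columns NULL.
- book_id=5: 2 matching b row(s), so 2 row(s) emitted.
- book_id=5: 2 matching b row(s), so 2 row(s) emitted.
- book_id=5: 2 matching b row(s), so 2 row(s) emitted.
- book_id=3: 4 matching b row(s), so 4 row(s) emitted.
- book_id=1: 4 matching b row(s), so 4 row(s) emitted.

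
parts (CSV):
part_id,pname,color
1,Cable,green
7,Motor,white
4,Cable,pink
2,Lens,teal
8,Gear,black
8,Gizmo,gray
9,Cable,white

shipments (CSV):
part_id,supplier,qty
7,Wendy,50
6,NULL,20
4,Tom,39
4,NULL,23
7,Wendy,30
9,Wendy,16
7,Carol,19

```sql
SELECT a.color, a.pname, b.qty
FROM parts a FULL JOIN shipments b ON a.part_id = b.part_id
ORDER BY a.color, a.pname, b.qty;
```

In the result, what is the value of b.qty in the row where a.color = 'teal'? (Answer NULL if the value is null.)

NULL

FULL OUTER JOIN keeps every row from both sides; unmatched rows get NULL for the other side's columns.
Matching on a.part_id = b.part_id.
Matched pairs: 6; unmatched a rows kept: 4; unmatched b rows kept: 1.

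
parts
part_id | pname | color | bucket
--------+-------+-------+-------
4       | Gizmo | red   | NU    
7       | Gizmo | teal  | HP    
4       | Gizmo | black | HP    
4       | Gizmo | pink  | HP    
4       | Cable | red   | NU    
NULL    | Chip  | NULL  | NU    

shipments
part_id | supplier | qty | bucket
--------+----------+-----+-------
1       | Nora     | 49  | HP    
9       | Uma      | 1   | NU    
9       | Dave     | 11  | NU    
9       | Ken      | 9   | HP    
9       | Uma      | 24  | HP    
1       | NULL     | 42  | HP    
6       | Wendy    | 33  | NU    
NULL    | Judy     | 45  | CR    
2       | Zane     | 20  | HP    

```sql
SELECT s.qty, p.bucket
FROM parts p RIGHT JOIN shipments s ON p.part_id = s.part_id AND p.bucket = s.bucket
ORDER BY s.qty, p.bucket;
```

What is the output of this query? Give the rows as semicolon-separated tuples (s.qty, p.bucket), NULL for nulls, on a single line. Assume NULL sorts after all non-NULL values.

(1, NULL); (9, NULL); (11, NULL); (20, NULL); (24, NULL); (33, NULL); (42, NULL); (45, NULL); (49, NULL)

RIGHT JOIN keeps every row from `shipments`; unmatched rows get NULL for `parts`'s columns.
Matching on p.part_id = s.part_id AND p.bucket = s.bucket. A NULL in a compared column never satisfies the condition.
- p row (part_id=4, bucket=NU): no match.
- p row (part_id=7, bucket=HP): no match.
- p row (part_id=4, bucket=HP): no match.
- p row (part_id=4, bucket=HP): no match.
- p row (part_id=4, bucket=NU): no match.
- p row (part_id=NULL, bucket=NU): no match.
- 9 row(s) from s found no p partner → padded with NULL.
After projecting and ordering:
s.qty | p.bucket
1 | NULL
9 | NULL
11 | NULL
20 | NULL
24 | NULL
33 | NULL
42 | NULL
45 | NULL
49 | NULL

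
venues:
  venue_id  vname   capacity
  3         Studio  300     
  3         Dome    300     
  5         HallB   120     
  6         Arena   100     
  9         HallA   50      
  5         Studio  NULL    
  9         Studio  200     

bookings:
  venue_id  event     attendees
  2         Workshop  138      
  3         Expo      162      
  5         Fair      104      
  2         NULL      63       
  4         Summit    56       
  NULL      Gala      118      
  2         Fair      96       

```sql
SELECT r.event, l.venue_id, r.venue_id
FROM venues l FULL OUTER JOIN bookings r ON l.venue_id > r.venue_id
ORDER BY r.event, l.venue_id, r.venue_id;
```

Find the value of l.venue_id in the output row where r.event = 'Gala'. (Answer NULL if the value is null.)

FULL OUTER JOIN keeps every row from both sides; unmatched rows get NULL for the other side's columns.
Matching on l.venue_id > r.venue_id. A NULL in a compared column never satisfies the condition.
- l row (venue_id=3): matches 3 r row(s) → 3 output row(s).
- l row (venue_id=3): matches 3 r row(s) → 3 output row(s).
- l row (venue_id=5): matches 5 r row(s) → 5 output row(s).
- l row (venue_id=6): matches 6 r row(s) → 6 output row(s).
- l row (venue_id=9): matches 6 r row(s) → 6 output row(s).
- l row (venue_id=5): matches 5 r row(s) → 5 output row(s).
- l row (venue_id=9): matches 6 r row(s) → 6 output row(s).
- 1 row(s) from r found no l partner → padded with NULL.

NULL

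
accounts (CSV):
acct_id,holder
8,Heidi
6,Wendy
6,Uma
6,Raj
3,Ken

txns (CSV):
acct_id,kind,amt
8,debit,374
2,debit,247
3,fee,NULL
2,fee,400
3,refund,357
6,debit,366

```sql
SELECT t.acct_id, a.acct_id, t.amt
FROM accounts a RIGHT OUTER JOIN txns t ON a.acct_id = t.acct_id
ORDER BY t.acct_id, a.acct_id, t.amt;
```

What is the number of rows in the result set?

8

RIGHT JOIN keeps every row from `txns`; unmatched rows get NULL for `accounts`'s columns.
Matching on a.acct_id = t.acct_id.
Matched pairs: 6; unmatched t rows kept: 2.
Total: 6 matched + 2 padded = 8 rows.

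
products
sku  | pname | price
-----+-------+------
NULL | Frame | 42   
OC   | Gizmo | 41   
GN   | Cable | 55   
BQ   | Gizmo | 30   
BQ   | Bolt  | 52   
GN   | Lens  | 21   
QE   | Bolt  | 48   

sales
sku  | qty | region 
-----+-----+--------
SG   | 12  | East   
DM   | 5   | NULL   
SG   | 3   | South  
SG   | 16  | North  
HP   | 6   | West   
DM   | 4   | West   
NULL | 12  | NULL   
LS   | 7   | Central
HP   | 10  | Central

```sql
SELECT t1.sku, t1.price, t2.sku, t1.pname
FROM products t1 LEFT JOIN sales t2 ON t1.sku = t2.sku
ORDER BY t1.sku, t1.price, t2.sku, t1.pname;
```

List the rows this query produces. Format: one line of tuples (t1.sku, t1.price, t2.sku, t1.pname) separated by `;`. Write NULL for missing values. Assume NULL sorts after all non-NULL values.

(BQ, 30, NULL, Gizmo); (BQ, 52, NULL, Bolt); (GN, 21, NULL, Lens); (GN, 55, NULL, Cable); (OC, 41, NULL, Gizmo); (QE, 48, NULL, Bolt); (NULL, 42, NULL, Frame)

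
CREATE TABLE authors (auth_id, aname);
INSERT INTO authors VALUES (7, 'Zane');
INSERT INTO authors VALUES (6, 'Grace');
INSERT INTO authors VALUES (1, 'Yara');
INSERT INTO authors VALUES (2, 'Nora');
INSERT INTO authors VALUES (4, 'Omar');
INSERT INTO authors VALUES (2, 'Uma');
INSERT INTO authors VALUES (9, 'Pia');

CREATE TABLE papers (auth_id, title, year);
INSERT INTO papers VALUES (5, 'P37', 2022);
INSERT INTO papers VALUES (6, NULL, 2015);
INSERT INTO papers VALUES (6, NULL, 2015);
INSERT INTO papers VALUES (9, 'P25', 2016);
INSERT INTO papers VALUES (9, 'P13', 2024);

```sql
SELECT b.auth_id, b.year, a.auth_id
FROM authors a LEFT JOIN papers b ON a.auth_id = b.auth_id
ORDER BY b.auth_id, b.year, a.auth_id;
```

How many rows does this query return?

LEFT JOIN keeps every row from `authors`; unmatched rows get NULL for `papers`'s columns.
Matching on a.auth_id = b.auth_id.
- a row (auth_id=7): no match → kept, b columns NULL.
- a row (auth_id=6): matches 2 b row(s) → 2 output row(s).
- a row (auth_id=1): no match → kept, b columns NULL.
- a row (auth_id=2): no match → kept, b columns NULL.
- a row (auth_id=4): no match → kept, b columns NULL.
- a row (auth_id=2): no match → kept, b columns NULL.
- a row (auth_id=9): matches 2 b row(s) → 2 output row(s).
Total: 4 matched + 5 padded = 9 rows.

9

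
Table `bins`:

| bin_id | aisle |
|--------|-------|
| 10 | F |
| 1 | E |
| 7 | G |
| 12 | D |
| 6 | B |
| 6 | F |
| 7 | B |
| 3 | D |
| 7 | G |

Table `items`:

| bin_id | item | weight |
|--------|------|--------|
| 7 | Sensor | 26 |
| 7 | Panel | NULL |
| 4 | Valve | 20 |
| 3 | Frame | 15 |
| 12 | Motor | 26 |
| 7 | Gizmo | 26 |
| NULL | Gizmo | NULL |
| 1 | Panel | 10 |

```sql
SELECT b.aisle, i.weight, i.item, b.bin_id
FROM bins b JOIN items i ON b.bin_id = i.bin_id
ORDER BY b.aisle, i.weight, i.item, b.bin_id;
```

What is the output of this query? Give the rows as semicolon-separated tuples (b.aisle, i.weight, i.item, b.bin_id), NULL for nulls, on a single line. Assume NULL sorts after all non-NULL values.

INNER JOIN keeps only pairs where the ON condition holds.
Matching on b.bin_id = i.bin_id. A NULL in a compared column never satisfies the condition.
Matched pairs: 12.

(B, 26, Gizmo, 7); (B, 26, Sensor, 7); (B, NULL, Panel, 7); (D, 15, Frame, 3); (D, 26, Motor, 12); (E, 10, Panel, 1); (G, 26, Gizmo, 7); (G, 26, Gizmo, 7); (G, 26, Sensor, 7); (G, 26, Sensor, 7); (G, NULL, Panel, 7); (G, NULL, Panel, 7)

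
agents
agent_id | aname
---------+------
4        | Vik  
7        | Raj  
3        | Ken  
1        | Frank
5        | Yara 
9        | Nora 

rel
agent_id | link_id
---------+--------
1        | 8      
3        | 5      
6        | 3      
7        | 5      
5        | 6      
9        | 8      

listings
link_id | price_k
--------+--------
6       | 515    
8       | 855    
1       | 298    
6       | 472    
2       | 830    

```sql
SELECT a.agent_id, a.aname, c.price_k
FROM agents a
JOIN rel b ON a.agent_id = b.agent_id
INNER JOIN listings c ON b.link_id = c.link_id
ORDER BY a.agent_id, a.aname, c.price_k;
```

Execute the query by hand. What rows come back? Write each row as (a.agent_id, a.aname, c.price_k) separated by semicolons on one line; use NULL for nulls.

Step 1 — a INNER JOIN b on agent_id → 5 row(s).
Then INNER JOIN `listings c` on link_id: keep only rows whose b.link_id appears in c.

(1, Frank, 855); (5, Yara, 472); (5, Yara, 515); (9, Nora, 855)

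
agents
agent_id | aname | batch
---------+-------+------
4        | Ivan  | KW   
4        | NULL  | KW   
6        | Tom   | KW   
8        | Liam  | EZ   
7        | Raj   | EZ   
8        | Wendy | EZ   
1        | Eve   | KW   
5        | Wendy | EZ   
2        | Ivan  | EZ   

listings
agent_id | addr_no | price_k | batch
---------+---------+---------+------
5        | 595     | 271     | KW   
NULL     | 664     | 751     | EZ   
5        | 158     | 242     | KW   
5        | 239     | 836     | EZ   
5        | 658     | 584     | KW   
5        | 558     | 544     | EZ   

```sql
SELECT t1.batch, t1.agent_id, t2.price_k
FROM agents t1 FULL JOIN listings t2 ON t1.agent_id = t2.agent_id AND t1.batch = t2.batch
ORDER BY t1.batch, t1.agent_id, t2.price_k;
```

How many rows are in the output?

14

FULL OUTER JOIN keeps every row from both sides; unmatched rows get NULL for the other side's columns.
Matching on t1.agent_id = t2.agent_id AND t1.batch = t2.batch. A NULL in a compared column never satisfies the condition.
Matched pairs: 2; unmatched t1 rows kept: 8; unmatched t2 rows kept: 4.
Total: 2 matched + 12 padded = 14 rows.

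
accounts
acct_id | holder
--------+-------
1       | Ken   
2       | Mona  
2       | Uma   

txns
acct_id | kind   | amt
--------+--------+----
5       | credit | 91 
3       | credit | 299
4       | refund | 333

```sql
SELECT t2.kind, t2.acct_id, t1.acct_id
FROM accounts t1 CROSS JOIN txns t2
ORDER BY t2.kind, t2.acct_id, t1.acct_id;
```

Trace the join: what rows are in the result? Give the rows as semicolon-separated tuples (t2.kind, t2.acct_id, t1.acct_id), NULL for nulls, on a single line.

(credit, 3, 1); (credit, 3, 2); (credit, 3, 2); (credit, 5, 1); (credit, 5, 2); (credit, 5, 2); (refund, 4, 1); (refund, 4, 2); (refund, 4, 2)

CROSS JOIN pairs every row of `accounts` with every row of `txns`: 3 × 3 = 9 rows.
After projecting and ordering:
t2.kind | t2.acct_id | t1.acct_id
credit | 3 | 1
credit | 3 | 2
credit | 3 | 2
credit | 5 | 1
credit | 5 | 2
credit | 5 | 2
refund | 4 | 1
refund | 4 | 2
refund | 4 | 2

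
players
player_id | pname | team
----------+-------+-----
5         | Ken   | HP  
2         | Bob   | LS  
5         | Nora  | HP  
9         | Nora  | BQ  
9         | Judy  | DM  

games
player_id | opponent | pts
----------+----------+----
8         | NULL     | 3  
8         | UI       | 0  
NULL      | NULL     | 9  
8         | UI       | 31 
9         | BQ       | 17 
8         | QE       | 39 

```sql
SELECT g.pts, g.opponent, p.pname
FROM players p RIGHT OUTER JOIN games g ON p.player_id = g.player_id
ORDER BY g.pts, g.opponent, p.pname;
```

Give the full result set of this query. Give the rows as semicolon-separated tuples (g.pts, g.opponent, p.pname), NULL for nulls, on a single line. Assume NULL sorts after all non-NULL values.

(0, UI, NULL); (3, NULL, NULL); (9, NULL, NULL); (17, BQ, Judy); (17, BQ, Nora); (31, UI, NULL); (39, QE, NULL)

RIGHT JOIN keeps every row from `games`; unmatched rows get NULL for `players`'s columns.
Matching on p.player_id = g.player_id. A NULL in a compared column never satisfies the condition.
- p (player_id=5) has no partner in g.
- p (player_id=2) has no partner in g.
- p (player_id=5) has no partner in g.
- p (player_id=9) pairs with 1 row(s) of g.
- p (player_id=9) pairs with 1 row(s) of g.
- plus 5 unmatched g row(s), each kept with NULL p columns.
After projecting and ordering:
g.pts | g.opponent | p.pname
0 | UI | NULL
3 | NULL | NULL
9 | NULL | NULL
17 | BQ | Judy
17 | BQ | Nora
31 | UI | NULL
39 | QE | NULL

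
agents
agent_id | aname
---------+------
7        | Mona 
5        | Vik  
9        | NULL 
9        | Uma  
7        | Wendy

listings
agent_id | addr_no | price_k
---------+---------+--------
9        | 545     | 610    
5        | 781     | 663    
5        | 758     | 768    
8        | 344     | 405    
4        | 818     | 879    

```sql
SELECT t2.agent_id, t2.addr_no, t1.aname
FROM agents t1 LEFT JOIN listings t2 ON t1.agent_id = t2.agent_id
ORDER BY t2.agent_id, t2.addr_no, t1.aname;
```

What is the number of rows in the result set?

LEFT JOIN keeps every row from `agents`; unmatched rows get NULL for `listings`'s columns.
Matching on t1.agent_id = t2.agent_id.
- t1[0] agent_id=7 → no match; kept with NULLs on the t2 side.
- t1[1] agent_id=5 → 2 match(es) in t2 → 2 row(s).
- t1[2] agent_id=9 → 1 match(es) in t2 → 1 row(s).
- t1[3] agent_id=9 → 1 match(es) in t2 → 1 row(s).
- t1[4] agent_id=7 → no match; kept with NULLs on the t2 side.
Total: 4 matched + 2 padded = 6 rows.

6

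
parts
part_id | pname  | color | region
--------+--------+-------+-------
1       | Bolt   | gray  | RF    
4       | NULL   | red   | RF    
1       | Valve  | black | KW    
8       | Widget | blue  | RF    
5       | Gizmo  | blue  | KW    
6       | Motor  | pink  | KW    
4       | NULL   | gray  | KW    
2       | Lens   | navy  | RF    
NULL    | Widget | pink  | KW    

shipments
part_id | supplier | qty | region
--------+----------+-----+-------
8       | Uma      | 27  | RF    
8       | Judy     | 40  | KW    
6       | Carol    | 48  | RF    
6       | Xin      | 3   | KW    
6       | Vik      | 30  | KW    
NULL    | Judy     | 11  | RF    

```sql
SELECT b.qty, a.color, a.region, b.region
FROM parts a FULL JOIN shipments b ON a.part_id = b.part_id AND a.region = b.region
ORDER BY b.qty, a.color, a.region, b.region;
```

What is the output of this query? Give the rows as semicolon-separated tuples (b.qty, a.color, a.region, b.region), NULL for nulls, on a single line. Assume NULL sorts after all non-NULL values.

FULL OUTER JOIN keeps every row from both sides; unmatched rows get NULL for the other side's columns.
Matching on a.part_id = b.part_id AND a.region = b.region. A NULL in a compared column never satisfies the condition.
- a (part_id=1, region=RF) has no partner → padded with NULL.
- a (part_id=4, region=RF) has no partner → padded with NULL.
- a (part_id=1, region=KW) has no partner → padded with NULL.
- a (part_id=8, region=RF) pairs with 1 row(s) of b.
- a (part_id=5, region=KW) has no partner → padded with NULL.
- a (part_id=6, region=KW) pairs with 2 row(s) of b.
- a (part_id=4, region=KW) has no partner → padded with NULL.
- a (part_id=2, region=RF) has no partner → padded with NULL.
- a (part_id=NULL, region=KW) has no partner → padded with NULL.
- 3 row(s) from b found no a partner → padded with NULL.

(3, pink, KW, KW); (11, NULL, NULL, RF); (27, blue, RF, RF); (30, pink, KW, KW); (40, NULL, NULL, KW); (48, NULL, NULL, RF); (NULL, black, KW, NULL); (NULL, blue, KW, NULL); (NULL, gray, KW, NULL); (NULL, gray, RF, NULL); (NULL, navy, RF, NULL); (NULL, pink, KW, NULL); (NULL, red, RF, NULL)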